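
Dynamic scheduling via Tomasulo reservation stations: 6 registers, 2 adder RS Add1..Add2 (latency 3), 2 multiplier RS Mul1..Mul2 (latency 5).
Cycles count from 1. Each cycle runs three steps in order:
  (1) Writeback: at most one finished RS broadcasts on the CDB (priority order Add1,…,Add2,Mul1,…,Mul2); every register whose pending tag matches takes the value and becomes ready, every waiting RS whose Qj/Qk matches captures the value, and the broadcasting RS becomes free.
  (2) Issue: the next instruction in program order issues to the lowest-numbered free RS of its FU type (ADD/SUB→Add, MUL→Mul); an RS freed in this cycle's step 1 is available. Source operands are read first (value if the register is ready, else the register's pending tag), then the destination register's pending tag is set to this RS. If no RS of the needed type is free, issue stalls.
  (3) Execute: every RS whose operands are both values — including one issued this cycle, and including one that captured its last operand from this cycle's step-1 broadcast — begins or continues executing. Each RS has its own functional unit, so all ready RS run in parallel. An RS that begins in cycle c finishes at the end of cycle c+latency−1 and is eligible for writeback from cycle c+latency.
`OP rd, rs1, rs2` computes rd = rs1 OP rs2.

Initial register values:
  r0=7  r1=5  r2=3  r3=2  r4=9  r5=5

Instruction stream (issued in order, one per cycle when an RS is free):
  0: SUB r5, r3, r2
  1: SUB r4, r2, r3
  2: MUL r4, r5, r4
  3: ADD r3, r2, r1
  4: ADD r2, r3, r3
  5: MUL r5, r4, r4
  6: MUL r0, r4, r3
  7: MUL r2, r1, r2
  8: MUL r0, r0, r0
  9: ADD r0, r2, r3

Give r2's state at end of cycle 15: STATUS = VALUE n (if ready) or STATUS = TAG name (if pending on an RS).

STATUS = VALUE 16

  c1: issue SUB r5<-Add1  regs: r0:7,r1:5,r2:3,r3:2,r4:9,r5:Add1
  c2: issue SUB r4<-Add2  regs: r0:7,r1:5,r2:3,r3:2,r4:Add2,r5:Add1
  c3: issue MUL r4<-Mul1  regs: r0:7,r1:5,r2:3,r3:2,r4:Mul1,r5:Add1
  c4: CDB Add1=-1; issue ADD r3<-Add1  regs: r0:7,r1:5,r2:3,r3:Add1,r4:Mul1,r5:-1
  c5: CDB Add2=1; issue ADD r2<-Add2  regs: r0:7,r1:5,r2:Add2,r3:Add1,r4:Mul1,r5:-1
  c6: issue MUL r5<-Mul2  regs: r0:7,r1:5,r2:Add2,r3:Add1,r4:Mul1,r5:Mul2
  c7: CDB Add1=8; stall  regs: r0:7,r1:5,r2:Add2,r3:8,r4:Mul1,r5:Mul2
  c8: stall  regs: r0:7,r1:5,r2:Add2,r3:8,r4:Mul1,r5:Mul2
  c9: stall  regs: r0:7,r1:5,r2:Add2,r3:8,r4:Mul1,r5:Mul2
  c10: CDB Add2=16; stall  regs: r0:7,r1:5,r2:16,r3:8,r4:Mul1,r5:Mul2
  c11: CDB Mul1=-1; issue MUL r0<-Mul1  regs: r0:Mul1,r1:5,r2:16,r3:8,r4:-1,r5:Mul2
  c12: stall  regs: r0:Mul1,r1:5,r2:16,r3:8,r4:-1,r5:Mul2
  c13: stall  regs: r0:Mul1,r1:5,r2:16,r3:8,r4:-1,r5:Mul2
  c14: stall  regs: r0:Mul1,r1:5,r2:16,r3:8,r4:-1,r5:Mul2
  c15: stall  regs: r0:Mul1,r1:5,r2:16,r3:8,r4:-1,r5:Mul2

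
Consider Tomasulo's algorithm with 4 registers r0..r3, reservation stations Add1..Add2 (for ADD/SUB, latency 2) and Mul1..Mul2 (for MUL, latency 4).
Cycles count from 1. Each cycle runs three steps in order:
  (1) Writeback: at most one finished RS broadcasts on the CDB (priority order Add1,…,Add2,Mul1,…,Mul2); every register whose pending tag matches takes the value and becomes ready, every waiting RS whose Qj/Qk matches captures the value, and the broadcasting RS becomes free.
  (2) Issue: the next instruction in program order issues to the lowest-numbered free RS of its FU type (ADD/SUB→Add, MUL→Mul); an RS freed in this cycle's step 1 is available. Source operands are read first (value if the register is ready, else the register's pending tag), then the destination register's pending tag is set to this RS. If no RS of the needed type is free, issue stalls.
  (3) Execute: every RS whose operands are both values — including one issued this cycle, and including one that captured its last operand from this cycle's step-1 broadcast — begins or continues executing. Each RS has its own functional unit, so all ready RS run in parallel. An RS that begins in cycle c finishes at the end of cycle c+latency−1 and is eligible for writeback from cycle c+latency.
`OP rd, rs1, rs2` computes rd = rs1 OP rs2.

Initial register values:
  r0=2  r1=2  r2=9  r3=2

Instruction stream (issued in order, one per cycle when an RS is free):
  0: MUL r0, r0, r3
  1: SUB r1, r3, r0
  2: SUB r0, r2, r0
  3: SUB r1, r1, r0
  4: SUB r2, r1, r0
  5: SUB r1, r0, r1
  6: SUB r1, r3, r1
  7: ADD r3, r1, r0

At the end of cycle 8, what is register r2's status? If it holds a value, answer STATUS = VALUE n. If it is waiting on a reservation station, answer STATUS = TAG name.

cycle 1: issue MUL r0<-Mul1 // r0:Mul1,r1:2,r2:9,r3:2
cycle 2: issue SUB r1<-Add1 // r0:Mul1,r1:Add1,r2:9,r3:2
cycle 3: issue SUB r0<-Add2 // r0:Add2,r1:Add1,r2:9,r3:2
cycle 4: stall // r0:Add2,r1:Add1,r2:9,r3:2
cycle 5: CDB Mul1=4; stall // r0:Add2,r1:Add1,r2:9,r3:2
cycle 6: stall // r0:Add2,r1:Add1,r2:9,r3:2
cycle 7: CDB Add1=-2; issue SUB r1<-Add1 // r0:Add2,r1:Add1,r2:9,r3:2
cycle 8: CDB Add2=5; issue SUB r2<-Add2 // r0:5,r1:Add1,r2:Add2,r3:2

STATUS = TAG Add2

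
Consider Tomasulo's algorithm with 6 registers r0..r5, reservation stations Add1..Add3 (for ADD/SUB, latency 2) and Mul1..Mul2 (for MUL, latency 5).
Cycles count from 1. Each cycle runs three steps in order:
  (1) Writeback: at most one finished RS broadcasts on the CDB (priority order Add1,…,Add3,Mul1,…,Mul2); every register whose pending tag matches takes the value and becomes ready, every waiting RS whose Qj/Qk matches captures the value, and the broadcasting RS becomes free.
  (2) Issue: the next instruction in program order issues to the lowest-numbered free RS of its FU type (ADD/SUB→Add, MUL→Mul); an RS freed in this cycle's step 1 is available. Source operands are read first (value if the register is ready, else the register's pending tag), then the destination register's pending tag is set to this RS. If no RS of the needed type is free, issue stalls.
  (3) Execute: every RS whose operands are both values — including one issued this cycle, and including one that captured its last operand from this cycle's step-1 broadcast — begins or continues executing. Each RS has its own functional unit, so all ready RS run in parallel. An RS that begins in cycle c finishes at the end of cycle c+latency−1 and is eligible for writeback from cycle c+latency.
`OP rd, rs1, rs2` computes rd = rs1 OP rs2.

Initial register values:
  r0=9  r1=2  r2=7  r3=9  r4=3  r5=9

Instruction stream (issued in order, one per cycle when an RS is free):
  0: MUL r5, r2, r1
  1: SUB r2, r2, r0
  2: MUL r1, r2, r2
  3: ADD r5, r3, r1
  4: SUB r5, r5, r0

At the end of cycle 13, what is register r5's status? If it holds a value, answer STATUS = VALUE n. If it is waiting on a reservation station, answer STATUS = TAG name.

cycle 1: issue MUL r5<-Mul1 // r0:9,r1:2,r2:7,r3:9,r4:3,r5:Mul1
cycle 2: issue SUB r2<-Add1 // r0:9,r1:2,r2:Add1,r3:9,r4:3,r5:Mul1
cycle 3: issue MUL r1<-Mul2 // r0:9,r1:Mul2,r2:Add1,r3:9,r4:3,r5:Mul1
cycle 4: CDB Add1=-2; issue ADD r5<-Add1 // r0:9,r1:Mul2,r2:-2,r3:9,r4:3,r5:Add1
cycle 5: issue SUB r5<-Add2 // r0:9,r1:Mul2,r2:-2,r3:9,r4:3,r5:Add2
cycle 6: CDB Mul1=14 // r0:9,r1:Mul2,r2:-2,r3:9,r4:3,r5:Add2
cycle 7: - // r0:9,r1:Mul2,r2:-2,r3:9,r4:3,r5:Add2
cycle 8: - // r0:9,r1:Mul2,r2:-2,r3:9,r4:3,r5:Add2
cycle 9: CDB Mul2=4 // r0:9,r1:4,r2:-2,r3:9,r4:3,r5:Add2
cycle 10: - // r0:9,r1:4,r2:-2,r3:9,r4:3,r5:Add2
cycle 11: CDB Add1=13 // r0:9,r1:4,r2:-2,r3:9,r4:3,r5:Add2
cycle 12: - // r0:9,r1:4,r2:-2,r3:9,r4:3,r5:Add2
cycle 13: CDB Add2=4 // r0:9,r1:4,r2:-2,r3:9,r4:3,r5:4

STATUS = VALUE 4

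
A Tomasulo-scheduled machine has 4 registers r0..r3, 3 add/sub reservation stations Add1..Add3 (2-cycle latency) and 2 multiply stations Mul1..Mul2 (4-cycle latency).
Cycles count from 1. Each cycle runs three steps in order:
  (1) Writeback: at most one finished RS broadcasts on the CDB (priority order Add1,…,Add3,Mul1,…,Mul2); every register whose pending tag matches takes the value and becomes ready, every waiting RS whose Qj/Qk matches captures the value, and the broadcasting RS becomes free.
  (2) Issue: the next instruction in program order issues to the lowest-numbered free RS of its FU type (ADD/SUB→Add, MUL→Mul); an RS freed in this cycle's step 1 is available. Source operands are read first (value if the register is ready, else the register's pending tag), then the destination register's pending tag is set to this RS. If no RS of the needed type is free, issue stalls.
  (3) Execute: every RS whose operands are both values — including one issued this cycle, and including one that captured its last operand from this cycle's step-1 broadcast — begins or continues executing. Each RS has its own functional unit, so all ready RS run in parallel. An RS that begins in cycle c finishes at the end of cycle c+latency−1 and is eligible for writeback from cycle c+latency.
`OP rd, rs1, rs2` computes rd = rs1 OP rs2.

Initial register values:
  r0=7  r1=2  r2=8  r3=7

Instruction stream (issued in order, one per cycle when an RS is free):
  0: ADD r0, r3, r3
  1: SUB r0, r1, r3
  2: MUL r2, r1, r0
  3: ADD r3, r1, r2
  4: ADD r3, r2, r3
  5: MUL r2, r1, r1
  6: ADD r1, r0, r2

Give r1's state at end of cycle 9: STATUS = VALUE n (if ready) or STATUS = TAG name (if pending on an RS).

STATUS = TAG Add3

  c1: issue ADD r0<-Add1  regs: r0:Add1,r1:2,r2:8,r3:7
  c2: issue SUB r0<-Add2  regs: r0:Add2,r1:2,r2:8,r3:7
  c3: CDB Add1=14; issue MUL r2<-Mul1  regs: r0:Add2,r1:2,r2:Mul1,r3:7
  c4: CDB Add2=-5; issue ADD r3<-Add1  regs: r0:-5,r1:2,r2:Mul1,r3:Add1
  c5: issue ADD r3<-Add2  regs: r0:-5,r1:2,r2:Mul1,r3:Add2
  c6: issue MUL r2<-Mul2  regs: r0:-5,r1:2,r2:Mul2,r3:Add2
  c7: issue ADD r1<-Add3  regs: r0:-5,r1:Add3,r2:Mul2,r3:Add2
  c8: CDB Mul1=-10  regs: r0:-5,r1:Add3,r2:Mul2,r3:Add2
  c9: -  regs: r0:-5,r1:Add3,r2:Mul2,r3:Add2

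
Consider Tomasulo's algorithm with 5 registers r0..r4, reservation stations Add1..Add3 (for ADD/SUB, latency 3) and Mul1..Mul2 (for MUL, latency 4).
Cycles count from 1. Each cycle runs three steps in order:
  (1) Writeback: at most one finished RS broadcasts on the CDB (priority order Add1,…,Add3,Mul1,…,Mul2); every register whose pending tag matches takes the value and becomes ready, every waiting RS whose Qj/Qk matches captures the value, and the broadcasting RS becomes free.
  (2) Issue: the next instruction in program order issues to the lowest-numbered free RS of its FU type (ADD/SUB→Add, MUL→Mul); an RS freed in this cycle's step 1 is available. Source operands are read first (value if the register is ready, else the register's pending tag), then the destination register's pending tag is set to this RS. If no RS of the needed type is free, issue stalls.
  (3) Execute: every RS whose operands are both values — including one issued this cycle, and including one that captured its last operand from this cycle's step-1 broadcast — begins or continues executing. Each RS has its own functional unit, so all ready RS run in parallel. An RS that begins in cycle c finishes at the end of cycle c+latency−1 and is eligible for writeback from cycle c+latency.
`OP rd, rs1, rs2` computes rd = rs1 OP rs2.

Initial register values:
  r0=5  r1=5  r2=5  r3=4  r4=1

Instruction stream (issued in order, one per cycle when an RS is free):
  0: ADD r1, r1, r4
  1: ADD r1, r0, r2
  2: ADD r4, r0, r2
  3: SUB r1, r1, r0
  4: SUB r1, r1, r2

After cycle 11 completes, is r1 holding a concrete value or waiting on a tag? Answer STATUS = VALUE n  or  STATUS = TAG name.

  c1: issue ADD r1<-Add1  regs: r0:5,r1:Add1,r2:5,r3:4,r4:1
  c2: issue ADD r1<-Add2  regs: r0:5,r1:Add2,r2:5,r3:4,r4:1
  c3: issue ADD r4<-Add3  regs: r0:5,r1:Add2,r2:5,r3:4,r4:Add3
  c4: CDB Add1=6; issue SUB r1<-Add1  regs: r0:5,r1:Add1,r2:5,r3:4,r4:Add3
  c5: CDB Add2=10; issue SUB r1<-Add2  regs: r0:5,r1:Add2,r2:5,r3:4,r4:Add3
  c6: CDB Add3=10  regs: r0:5,r1:Add2,r2:5,r3:4,r4:10
  c7: -  regs: r0:5,r1:Add2,r2:5,r3:4,r4:10
  c8: CDB Add1=5  regs: r0:5,r1:Add2,r2:5,r3:4,r4:10
  c9: -  regs: r0:5,r1:Add2,r2:5,r3:4,r4:10
  c10: -  regs: r0:5,r1:Add2,r2:5,r3:4,r4:10
  c11: CDB Add2=0  regs: r0:5,r1:0,r2:5,r3:4,r4:10

STATUS = VALUE 0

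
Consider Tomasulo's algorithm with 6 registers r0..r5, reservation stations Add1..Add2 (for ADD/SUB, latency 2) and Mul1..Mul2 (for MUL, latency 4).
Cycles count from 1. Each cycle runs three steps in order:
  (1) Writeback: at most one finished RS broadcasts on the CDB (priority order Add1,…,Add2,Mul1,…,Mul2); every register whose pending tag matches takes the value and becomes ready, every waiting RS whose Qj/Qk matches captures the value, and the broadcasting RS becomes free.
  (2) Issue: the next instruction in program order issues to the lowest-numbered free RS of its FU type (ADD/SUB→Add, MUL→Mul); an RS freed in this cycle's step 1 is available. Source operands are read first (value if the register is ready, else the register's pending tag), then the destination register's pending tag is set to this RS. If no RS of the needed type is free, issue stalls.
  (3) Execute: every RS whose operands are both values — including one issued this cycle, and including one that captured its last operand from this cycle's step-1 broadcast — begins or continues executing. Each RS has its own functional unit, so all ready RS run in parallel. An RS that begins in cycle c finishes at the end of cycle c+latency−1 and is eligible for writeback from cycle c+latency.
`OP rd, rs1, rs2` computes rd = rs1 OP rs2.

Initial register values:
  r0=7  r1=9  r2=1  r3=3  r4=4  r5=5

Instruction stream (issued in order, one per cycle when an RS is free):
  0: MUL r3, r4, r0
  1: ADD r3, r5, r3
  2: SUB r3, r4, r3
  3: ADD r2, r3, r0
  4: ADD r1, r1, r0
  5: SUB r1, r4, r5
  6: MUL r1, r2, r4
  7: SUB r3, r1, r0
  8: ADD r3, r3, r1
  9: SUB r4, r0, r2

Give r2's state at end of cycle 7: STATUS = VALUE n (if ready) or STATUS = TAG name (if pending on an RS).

STATUS = TAG Add1

cycle 1: issue MUL r3<-Mul1 // r0:7,r1:9,r2:1,r3:Mul1,r4:4,r5:5
cycle 2: issue ADD r3<-Add1 // r0:7,r1:9,r2:1,r3:Add1,r4:4,r5:5
cycle 3: issue SUB r3<-Add2 // r0:7,r1:9,r2:1,r3:Add2,r4:4,r5:5
cycle 4: stall // r0:7,r1:9,r2:1,r3:Add2,r4:4,r5:5
cycle 5: CDB Mul1=28; stall // r0:7,r1:9,r2:1,r3:Add2,r4:4,r5:5
cycle 6: stall // r0:7,r1:9,r2:1,r3:Add2,r4:4,r5:5
cycle 7: CDB Add1=33; issue ADD r2<-Add1 // r0:7,r1:9,r2:Add1,r3:Add2,r4:4,r5:5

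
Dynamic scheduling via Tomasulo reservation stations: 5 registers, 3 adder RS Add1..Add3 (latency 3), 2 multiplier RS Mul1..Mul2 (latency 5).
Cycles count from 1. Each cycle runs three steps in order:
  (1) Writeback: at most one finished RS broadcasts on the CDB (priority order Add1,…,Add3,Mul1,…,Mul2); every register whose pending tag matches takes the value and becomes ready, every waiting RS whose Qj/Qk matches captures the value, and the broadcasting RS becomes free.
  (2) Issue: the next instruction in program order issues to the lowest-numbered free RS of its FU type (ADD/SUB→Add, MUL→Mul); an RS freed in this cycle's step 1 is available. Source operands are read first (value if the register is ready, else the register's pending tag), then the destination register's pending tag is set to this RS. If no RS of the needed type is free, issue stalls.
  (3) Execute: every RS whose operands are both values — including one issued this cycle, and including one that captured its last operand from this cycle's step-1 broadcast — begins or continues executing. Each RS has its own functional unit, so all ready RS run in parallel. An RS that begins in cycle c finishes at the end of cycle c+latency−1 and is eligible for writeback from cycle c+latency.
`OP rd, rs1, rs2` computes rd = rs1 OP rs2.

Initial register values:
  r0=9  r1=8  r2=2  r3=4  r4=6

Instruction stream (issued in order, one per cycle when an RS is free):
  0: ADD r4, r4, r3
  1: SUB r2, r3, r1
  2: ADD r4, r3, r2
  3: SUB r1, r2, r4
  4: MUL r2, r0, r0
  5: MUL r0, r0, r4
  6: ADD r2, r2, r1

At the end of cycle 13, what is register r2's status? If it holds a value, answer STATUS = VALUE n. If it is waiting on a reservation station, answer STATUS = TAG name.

STATUS = TAG Add2

cycle 1: issue ADD r4<-Add1 // r0:9,r1:8,r2:2,r3:4,r4:Add1
cycle 2: issue SUB r2<-Add2 // r0:9,r1:8,r2:Add2,r3:4,r4:Add1
cycle 3: issue ADD r4<-Add3 // r0:9,r1:8,r2:Add2,r3:4,r4:Add3
cycle 4: CDB Add1=10; issue SUB r1<-Add1 // r0:9,r1:Add1,r2:Add2,r3:4,r4:Add3
cycle 5: CDB Add2=-4; issue MUL r2<-Mul1 // r0:9,r1:Add1,r2:Mul1,r3:4,r4:Add3
cycle 6: issue MUL r0<-Mul2 // r0:Mul2,r1:Add1,r2:Mul1,r3:4,r4:Add3
cycle 7: issue ADD r2<-Add2 // r0:Mul2,r1:Add1,r2:Add2,r3:4,r4:Add3
cycle 8: CDB Add3=0 // r0:Mul2,r1:Add1,r2:Add2,r3:4,r4:0
cycle 9: - // r0:Mul2,r1:Add1,r2:Add2,r3:4,r4:0
cycle 10: CDB Mul1=81 // r0:Mul2,r1:Add1,r2:Add2,r3:4,r4:0
cycle 11: CDB Add1=-4 // r0:Mul2,r1:-4,r2:Add2,r3:4,r4:0
cycle 12: - // r0:Mul2,r1:-4,r2:Add2,r3:4,r4:0
cycle 13: CDB Mul2=0 // r0:0,r1:-4,r2:Add2,r3:4,r4:0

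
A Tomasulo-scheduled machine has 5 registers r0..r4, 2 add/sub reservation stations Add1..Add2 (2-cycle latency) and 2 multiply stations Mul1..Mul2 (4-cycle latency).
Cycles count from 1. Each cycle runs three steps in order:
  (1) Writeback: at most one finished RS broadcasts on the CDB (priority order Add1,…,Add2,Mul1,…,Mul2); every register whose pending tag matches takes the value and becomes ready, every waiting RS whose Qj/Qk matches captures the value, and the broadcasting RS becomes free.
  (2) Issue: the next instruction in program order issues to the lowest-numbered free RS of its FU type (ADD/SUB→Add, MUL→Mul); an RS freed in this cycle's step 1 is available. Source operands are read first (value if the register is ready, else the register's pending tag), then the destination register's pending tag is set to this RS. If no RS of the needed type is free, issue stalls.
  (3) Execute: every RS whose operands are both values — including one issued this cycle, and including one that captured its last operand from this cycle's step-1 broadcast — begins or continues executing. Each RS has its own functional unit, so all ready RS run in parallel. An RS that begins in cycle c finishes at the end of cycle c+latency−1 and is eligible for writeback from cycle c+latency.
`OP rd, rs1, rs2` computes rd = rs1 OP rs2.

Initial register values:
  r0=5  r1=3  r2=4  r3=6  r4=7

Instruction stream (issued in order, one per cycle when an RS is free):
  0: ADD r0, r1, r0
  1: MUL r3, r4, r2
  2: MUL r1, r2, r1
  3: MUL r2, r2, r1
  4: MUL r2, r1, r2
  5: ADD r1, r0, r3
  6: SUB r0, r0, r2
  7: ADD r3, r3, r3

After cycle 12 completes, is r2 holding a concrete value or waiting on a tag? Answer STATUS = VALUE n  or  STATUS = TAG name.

  c1: issue ADD r0<-Add1  regs: r0:Add1,r1:3,r2:4,r3:6,r4:7
  c2: issue MUL r3<-Mul1  regs: r0:Add1,r1:3,r2:4,r3:Mul1,r4:7
  c3: CDB Add1=8; issue MUL r1<-Mul2  regs: r0:8,r1:Mul2,r2:4,r3:Mul1,r4:7
  c4: stall  regs: r0:8,r1:Mul2,r2:4,r3:Mul1,r4:7
  c5: stall  regs: r0:8,r1:Mul2,r2:4,r3:Mul1,r4:7
  c6: CDB Mul1=28; issue MUL r2<-Mul1  regs: r0:8,r1:Mul2,r2:Mul1,r3:28,r4:7
  c7: CDB Mul2=12; issue MUL r2<-Mul2  regs: r0:8,r1:12,r2:Mul2,r3:28,r4:7
  c8: issue ADD r1<-Add1  regs: r0:8,r1:Add1,r2:Mul2,r3:28,r4:7
  c9: issue SUB r0<-Add2  regs: r0:Add2,r1:Add1,r2:Mul2,r3:28,r4:7
  c10: CDB Add1=36; issue ADD r3<-Add1  regs: r0:Add2,r1:36,r2:Mul2,r3:Add1,r4:7
  c11: CDB Mul1=48  regs: r0:Add2,r1:36,r2:Mul2,r3:Add1,r4:7
  c12: CDB Add1=56  regs: r0:Add2,r1:36,r2:Mul2,r3:56,r4:7

STATUS = TAG Mul2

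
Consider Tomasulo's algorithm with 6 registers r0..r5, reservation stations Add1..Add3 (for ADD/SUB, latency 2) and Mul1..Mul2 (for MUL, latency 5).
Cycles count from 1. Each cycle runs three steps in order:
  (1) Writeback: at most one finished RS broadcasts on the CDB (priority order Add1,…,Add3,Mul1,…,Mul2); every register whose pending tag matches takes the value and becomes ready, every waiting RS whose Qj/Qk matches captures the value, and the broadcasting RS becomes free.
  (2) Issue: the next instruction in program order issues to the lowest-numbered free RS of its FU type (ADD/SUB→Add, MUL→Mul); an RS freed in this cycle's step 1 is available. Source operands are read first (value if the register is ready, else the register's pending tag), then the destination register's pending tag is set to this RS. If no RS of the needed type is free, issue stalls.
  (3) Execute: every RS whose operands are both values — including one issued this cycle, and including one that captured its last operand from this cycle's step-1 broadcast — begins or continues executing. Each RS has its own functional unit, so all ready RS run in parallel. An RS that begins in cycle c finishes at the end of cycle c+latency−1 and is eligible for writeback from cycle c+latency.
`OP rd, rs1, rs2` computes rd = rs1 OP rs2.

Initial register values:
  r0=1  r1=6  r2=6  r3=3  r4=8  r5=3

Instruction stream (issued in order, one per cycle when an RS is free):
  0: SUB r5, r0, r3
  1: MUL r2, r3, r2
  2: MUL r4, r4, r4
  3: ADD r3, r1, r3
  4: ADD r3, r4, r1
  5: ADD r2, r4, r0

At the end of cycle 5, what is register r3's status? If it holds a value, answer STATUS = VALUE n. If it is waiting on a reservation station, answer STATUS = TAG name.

  c1: issue SUB r5<-Add1  regs: r0:1,r1:6,r2:6,r3:3,r4:8,r5:Add1
  c2: issue MUL r2<-Mul1  regs: r0:1,r1:6,r2:Mul1,r3:3,r4:8,r5:Add1
  c3: CDB Add1=-2; issue MUL r4<-Mul2  regs: r0:1,r1:6,r2:Mul1,r3:3,r4:Mul2,r5:-2
  c4: issue ADD r3<-Add1  regs: r0:1,r1:6,r2:Mul1,r3:Add1,r4:Mul2,r5:-2
  c5: issue ADD r3<-Add2  regs: r0:1,r1:6,r2:Mul1,r3:Add2,r4:Mul2,r5:-2

STATUS = TAG Add2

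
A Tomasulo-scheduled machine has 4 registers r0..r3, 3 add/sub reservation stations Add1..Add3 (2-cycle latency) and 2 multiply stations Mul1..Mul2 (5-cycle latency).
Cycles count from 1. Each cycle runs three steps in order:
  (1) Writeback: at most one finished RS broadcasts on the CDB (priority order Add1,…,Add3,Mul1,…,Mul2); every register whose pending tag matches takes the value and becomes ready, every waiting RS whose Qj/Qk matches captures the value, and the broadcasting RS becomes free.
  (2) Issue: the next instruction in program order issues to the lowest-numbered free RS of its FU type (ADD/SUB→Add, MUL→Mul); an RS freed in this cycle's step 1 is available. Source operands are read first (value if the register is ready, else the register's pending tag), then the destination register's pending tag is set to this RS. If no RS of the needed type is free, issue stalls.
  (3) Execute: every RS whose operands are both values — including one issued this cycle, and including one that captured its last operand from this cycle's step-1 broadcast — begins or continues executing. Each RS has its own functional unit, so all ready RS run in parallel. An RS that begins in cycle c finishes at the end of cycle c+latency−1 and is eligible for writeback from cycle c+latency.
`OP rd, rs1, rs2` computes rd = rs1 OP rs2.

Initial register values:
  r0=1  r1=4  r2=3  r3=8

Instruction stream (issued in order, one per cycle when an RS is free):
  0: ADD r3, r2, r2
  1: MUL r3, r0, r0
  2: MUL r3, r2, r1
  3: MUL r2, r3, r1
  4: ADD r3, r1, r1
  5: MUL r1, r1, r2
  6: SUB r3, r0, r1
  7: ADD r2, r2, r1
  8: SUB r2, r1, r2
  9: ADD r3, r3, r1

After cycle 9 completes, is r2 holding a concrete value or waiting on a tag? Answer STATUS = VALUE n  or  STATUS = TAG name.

STATUS = TAG Mul1

  c1: issue ADD r3<-Add1  regs: r0:1,r1:4,r2:3,r3:Add1
  c2: issue MUL r3<-Mul1  regs: r0:1,r1:4,r2:3,r3:Mul1
  c3: CDB Add1=6; issue MUL r3<-Mul2  regs: r0:1,r1:4,r2:3,r3:Mul2
  c4: stall  regs: r0:1,r1:4,r2:3,r3:Mul2
  c5: stall  regs: r0:1,r1:4,r2:3,r3:Mul2
  c6: stall  regs: r0:1,r1:4,r2:3,r3:Mul2
  c7: CDB Mul1=1; issue MUL r2<-Mul1  regs: r0:1,r1:4,r2:Mul1,r3:Mul2
  c8: CDB Mul2=12; issue ADD r3<-Add1  regs: r0:1,r1:4,r2:Mul1,r3:Add1
  c9: issue MUL r1<-Mul2  regs: r0:1,r1:Mul2,r2:Mul1,r3:Add1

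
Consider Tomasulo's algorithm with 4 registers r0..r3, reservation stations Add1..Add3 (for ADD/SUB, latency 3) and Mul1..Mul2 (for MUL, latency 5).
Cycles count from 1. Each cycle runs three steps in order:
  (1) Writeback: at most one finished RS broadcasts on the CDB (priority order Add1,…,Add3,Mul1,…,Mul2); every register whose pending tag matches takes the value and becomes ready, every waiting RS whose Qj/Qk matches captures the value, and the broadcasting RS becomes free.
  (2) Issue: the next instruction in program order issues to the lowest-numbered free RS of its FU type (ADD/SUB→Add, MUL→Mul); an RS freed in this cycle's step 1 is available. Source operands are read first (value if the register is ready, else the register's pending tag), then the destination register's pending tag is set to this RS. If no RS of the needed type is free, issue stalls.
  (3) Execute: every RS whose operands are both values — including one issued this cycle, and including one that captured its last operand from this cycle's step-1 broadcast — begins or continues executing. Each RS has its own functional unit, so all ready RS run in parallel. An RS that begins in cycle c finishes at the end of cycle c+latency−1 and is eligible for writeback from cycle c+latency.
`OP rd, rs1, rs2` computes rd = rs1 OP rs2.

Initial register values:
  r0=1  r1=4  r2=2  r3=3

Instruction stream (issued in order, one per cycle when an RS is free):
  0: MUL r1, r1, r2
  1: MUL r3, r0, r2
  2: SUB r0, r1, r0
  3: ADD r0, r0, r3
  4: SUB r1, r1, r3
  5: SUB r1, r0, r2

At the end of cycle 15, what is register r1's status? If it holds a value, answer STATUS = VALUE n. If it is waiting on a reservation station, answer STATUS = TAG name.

cycle 1: issue MUL r1<-Mul1 // r0:1,r1:Mul1,r2:2,r3:3
cycle 2: issue MUL r3<-Mul2 // r0:1,r1:Mul1,r2:2,r3:Mul2
cycle 3: issue SUB r0<-Add1 // r0:Add1,r1:Mul1,r2:2,r3:Mul2
cycle 4: issue ADD r0<-Add2 // r0:Add2,r1:Mul1,r2:2,r3:Mul2
cycle 5: issue SUB r1<-Add3 // r0:Add2,r1:Add3,r2:2,r3:Mul2
cycle 6: CDB Mul1=8; stall // r0:Add2,r1:Add3,r2:2,r3:Mul2
cycle 7: CDB Mul2=2; stall // r0:Add2,r1:Add3,r2:2,r3:2
cycle 8: stall // r0:Add2,r1:Add3,r2:2,r3:2
cycle 9: CDB Add1=7; issue SUB r1<-Add1 // r0:Add2,r1:Add1,r2:2,r3:2
cycle 10: CDB Add3=6 // r0:Add2,r1:Add1,r2:2,r3:2
cycle 11: - // r0:Add2,r1:Add1,r2:2,r3:2
cycle 12: CDB Add2=9 // r0:9,r1:Add1,r2:2,r3:2
cycle 13: - // r0:9,r1:Add1,r2:2,r3:2
cycle 14: - // r0:9,r1:Add1,r2:2,r3:2
cycle 15: CDB Add1=7 // r0:9,r1:7,r2:2,r3:2

STATUS = VALUE 7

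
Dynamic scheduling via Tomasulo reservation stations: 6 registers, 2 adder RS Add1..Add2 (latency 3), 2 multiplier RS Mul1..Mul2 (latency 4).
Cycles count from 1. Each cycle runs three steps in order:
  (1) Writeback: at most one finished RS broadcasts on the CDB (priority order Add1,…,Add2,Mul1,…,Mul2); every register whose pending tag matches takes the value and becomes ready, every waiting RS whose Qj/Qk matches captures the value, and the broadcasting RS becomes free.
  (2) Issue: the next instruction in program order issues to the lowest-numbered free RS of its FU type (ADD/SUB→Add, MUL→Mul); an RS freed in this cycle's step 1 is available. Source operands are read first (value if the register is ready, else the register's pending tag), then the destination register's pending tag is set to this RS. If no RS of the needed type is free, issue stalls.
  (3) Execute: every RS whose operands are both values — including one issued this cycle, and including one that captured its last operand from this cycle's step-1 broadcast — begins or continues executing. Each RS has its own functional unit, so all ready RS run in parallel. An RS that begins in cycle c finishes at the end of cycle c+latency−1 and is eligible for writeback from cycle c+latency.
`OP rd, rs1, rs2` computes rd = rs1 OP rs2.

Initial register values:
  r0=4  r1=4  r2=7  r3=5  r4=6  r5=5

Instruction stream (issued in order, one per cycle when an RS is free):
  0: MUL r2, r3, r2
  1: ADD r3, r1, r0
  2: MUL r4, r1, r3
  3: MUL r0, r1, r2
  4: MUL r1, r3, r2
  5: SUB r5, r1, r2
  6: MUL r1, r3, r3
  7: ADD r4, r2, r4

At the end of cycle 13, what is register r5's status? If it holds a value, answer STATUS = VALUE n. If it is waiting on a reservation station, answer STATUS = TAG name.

c1: issue MUL r2<-Mul1 | r0:4,r1:4,r2:Mul1,r3:5,r4:6,r5:5
c2: issue ADD r3<-Add1 | r0:4,r1:4,r2:Mul1,r3:Add1,r4:6,r5:5
c3: issue MUL r4<-Mul2 | r0:4,r1:4,r2:Mul1,r3:Add1,r4:Mul2,r5:5
c4: stall | r0:4,r1:4,r2:Mul1,r3:Add1,r4:Mul2,r5:5
c5: CDB Add1=8; stall | r0:4,r1:4,r2:Mul1,r3:8,r4:Mul2,r5:5
c6: CDB Mul1=35; issue MUL r0<-Mul1 | r0:Mul1,r1:4,r2:35,r3:8,r4:Mul2,r5:5
c7: stall | r0:Mul1,r1:4,r2:35,r3:8,r4:Mul2,r5:5
c8: stall | r0:Mul1,r1:4,r2:35,r3:8,r4:Mul2,r5:5
c9: CDB Mul2=32; issue MUL r1<-Mul2 | r0:Mul1,r1:Mul2,r2:35,r3:8,r4:32,r5:5
c10: CDB Mul1=140; issue SUB r5<-Add1 | r0:140,r1:Mul2,r2:35,r3:8,r4:32,r5:Add1
c11: issue MUL r1<-Mul1 | r0:140,r1:Mul1,r2:35,r3:8,r4:32,r5:Add1
c12: issue ADD r4<-Add2 | r0:140,r1:Mul1,r2:35,r3:8,r4:Add2,r5:Add1
c13: CDB Mul2=280 | r0:140,r1:Mul1,r2:35,r3:8,r4:Add2,r5:Add1

STATUS = TAG Add1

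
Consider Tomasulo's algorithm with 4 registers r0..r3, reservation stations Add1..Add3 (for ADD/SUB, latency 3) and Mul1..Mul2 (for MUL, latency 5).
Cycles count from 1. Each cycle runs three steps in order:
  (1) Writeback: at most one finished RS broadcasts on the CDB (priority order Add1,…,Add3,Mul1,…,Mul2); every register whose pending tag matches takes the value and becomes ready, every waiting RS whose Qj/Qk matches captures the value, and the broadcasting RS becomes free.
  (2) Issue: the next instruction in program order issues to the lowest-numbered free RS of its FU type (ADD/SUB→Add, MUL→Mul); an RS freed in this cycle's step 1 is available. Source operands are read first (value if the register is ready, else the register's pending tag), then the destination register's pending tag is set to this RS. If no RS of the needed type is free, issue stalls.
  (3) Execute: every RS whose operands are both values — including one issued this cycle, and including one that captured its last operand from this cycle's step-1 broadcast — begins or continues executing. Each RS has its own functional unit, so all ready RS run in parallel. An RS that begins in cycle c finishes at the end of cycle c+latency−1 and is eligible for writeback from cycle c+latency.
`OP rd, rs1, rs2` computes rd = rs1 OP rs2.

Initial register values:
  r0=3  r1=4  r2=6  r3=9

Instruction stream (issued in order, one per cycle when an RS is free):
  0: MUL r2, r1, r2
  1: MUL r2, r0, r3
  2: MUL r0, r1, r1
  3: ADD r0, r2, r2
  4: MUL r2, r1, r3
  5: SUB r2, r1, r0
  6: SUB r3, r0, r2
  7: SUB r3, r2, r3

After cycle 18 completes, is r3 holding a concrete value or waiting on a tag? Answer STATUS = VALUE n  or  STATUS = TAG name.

STATUS = TAG Add3

c1: issue MUL r2<-Mul1 | r0:3,r1:4,r2:Mul1,r3:9
c2: issue MUL r2<-Mul2 | r0:3,r1:4,r2:Mul2,r3:9
c3: stall | r0:3,r1:4,r2:Mul2,r3:9
c4: stall | r0:3,r1:4,r2:Mul2,r3:9
c5: stall | r0:3,r1:4,r2:Mul2,r3:9
c6: CDB Mul1=24; issue MUL r0<-Mul1 | r0:Mul1,r1:4,r2:Mul2,r3:9
c7: CDB Mul2=27; issue ADD r0<-Add1 | r0:Add1,r1:4,r2:27,r3:9
c8: issue MUL r2<-Mul2 | r0:Add1,r1:4,r2:Mul2,r3:9
c9: issue SUB r2<-Add2 | r0:Add1,r1:4,r2:Add2,r3:9
c10: CDB Add1=54; issue SUB r3<-Add1 | r0:54,r1:4,r2:Add2,r3:Add1
c11: CDB Mul1=16; issue SUB r3<-Add3 | r0:54,r1:4,r2:Add2,r3:Add3
c12: - | r0:54,r1:4,r2:Add2,r3:Add3
c13: CDB Add2=-50 | r0:54,r1:4,r2:-50,r3:Add3
c14: CDB Mul2=36 | r0:54,r1:4,r2:-50,r3:Add3
c15: - | r0:54,r1:4,r2:-50,r3:Add3
c16: CDB Add1=104 | r0:54,r1:4,r2:-50,r3:Add3
c17: - | r0:54,r1:4,r2:-50,r3:Add3
c18: - | r0:54,r1:4,r2:-50,r3:Add3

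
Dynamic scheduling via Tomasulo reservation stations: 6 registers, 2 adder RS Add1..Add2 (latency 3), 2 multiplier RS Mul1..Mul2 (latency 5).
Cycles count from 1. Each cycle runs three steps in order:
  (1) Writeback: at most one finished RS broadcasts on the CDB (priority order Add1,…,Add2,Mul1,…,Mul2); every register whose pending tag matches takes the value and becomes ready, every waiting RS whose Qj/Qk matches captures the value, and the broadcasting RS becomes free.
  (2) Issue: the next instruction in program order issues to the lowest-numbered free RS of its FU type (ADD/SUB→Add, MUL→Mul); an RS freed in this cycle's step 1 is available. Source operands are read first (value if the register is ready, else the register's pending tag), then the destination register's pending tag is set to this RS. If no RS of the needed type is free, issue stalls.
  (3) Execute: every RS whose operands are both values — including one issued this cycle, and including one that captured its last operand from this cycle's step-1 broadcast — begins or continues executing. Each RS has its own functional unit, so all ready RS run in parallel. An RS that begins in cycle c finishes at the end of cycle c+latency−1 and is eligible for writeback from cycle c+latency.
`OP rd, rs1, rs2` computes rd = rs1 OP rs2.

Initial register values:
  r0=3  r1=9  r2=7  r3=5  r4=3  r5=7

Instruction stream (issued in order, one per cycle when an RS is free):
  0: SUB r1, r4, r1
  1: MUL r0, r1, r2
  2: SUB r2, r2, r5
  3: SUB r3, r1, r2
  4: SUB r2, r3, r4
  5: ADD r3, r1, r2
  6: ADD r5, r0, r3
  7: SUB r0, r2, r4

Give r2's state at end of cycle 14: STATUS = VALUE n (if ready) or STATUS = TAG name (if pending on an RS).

STATUS = VALUE -9

cycle 1: issue SUB r1<-Add1 // r0:3,r1:Add1,r2:7,r3:5,r4:3,r5:7
cycle 2: issue MUL r0<-Mul1 // r0:Mul1,r1:Add1,r2:7,r3:5,r4:3,r5:7
cycle 3: issue SUB r2<-Add2 // r0:Mul1,r1:Add1,r2:Add2,r3:5,r4:3,r5:7
cycle 4: CDB Add1=-6; issue SUB r3<-Add1 // r0:Mul1,r1:-6,r2:Add2,r3:Add1,r4:3,r5:7
cycle 5: stall // r0:Mul1,r1:-6,r2:Add2,r3:Add1,r4:3,r5:7
cycle 6: CDB Add2=0; issue SUB r2<-Add2 // r0:Mul1,r1:-6,r2:Add2,r3:Add1,r4:3,r5:7
cycle 7: stall // r0:Mul1,r1:-6,r2:Add2,r3:Add1,r4:3,r5:7
cycle 8: stall // r0:Mul1,r1:-6,r2:Add2,r3:Add1,r4:3,r5:7
cycle 9: CDB Add1=-6; issue ADD r3<-Add1 // r0:Mul1,r1:-6,r2:Add2,r3:Add1,r4:3,r5:7
cycle 10: CDB Mul1=-42; stall // r0:-42,r1:-6,r2:Add2,r3:Add1,r4:3,r5:7
cycle 11: stall // r0:-42,r1:-6,r2:Add2,r3:Add1,r4:3,r5:7
cycle 12: CDB Add2=-9; issue ADD r5<-Add2 // r0:-42,r1:-6,r2:-9,r3:Add1,r4:3,r5:Add2
cycle 13: stall // r0:-42,r1:-6,r2:-9,r3:Add1,r4:3,r5:Add2
cycle 14: stall // r0:-42,r1:-6,r2:-9,r3:Add1,r4:3,r5:Add2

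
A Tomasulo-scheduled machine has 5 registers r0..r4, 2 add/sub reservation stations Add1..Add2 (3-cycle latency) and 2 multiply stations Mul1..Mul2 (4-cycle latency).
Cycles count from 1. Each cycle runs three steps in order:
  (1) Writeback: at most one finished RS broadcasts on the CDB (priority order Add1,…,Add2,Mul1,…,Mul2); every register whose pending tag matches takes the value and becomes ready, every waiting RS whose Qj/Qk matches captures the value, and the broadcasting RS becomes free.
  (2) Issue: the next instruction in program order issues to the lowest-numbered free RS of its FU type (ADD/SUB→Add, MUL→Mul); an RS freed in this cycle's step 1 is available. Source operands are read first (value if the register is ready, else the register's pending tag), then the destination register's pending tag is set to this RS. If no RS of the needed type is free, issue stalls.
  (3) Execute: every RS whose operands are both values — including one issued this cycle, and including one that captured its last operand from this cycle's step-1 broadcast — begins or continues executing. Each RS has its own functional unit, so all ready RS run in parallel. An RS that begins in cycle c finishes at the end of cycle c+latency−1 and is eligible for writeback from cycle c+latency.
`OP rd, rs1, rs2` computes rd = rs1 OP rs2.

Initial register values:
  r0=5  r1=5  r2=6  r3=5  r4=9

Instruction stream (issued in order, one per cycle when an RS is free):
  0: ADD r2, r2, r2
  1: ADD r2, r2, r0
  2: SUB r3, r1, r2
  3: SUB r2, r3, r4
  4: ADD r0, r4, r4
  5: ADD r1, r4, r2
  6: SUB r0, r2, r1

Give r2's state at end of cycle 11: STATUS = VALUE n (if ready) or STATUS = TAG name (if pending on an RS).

STATUS = TAG Add2

c1: issue ADD r2<-Add1 | r0:5,r1:5,r2:Add1,r3:5,r4:9
c2: issue ADD r2<-Add2 | r0:5,r1:5,r2:Add2,r3:5,r4:9
c3: stall | r0:5,r1:5,r2:Add2,r3:5,r4:9
c4: CDB Add1=12; issue SUB r3<-Add1 | r0:5,r1:5,r2:Add2,r3:Add1,r4:9
c5: stall | r0:5,r1:5,r2:Add2,r3:Add1,r4:9
c6: stall | r0:5,r1:5,r2:Add2,r3:Add1,r4:9
c7: CDB Add2=17; issue SUB r2<-Add2 | r0:5,r1:5,r2:Add2,r3:Add1,r4:9
c8: stall | r0:5,r1:5,r2:Add2,r3:Add1,r4:9
c9: stall | r0:5,r1:5,r2:Add2,r3:Add1,r4:9
c10: CDB Add1=-12; issue ADD r0<-Add1 | r0:Add1,r1:5,r2:Add2,r3:-12,r4:9
c11: stall | r0:Add1,r1:5,r2:Add2,r3:-12,r4:9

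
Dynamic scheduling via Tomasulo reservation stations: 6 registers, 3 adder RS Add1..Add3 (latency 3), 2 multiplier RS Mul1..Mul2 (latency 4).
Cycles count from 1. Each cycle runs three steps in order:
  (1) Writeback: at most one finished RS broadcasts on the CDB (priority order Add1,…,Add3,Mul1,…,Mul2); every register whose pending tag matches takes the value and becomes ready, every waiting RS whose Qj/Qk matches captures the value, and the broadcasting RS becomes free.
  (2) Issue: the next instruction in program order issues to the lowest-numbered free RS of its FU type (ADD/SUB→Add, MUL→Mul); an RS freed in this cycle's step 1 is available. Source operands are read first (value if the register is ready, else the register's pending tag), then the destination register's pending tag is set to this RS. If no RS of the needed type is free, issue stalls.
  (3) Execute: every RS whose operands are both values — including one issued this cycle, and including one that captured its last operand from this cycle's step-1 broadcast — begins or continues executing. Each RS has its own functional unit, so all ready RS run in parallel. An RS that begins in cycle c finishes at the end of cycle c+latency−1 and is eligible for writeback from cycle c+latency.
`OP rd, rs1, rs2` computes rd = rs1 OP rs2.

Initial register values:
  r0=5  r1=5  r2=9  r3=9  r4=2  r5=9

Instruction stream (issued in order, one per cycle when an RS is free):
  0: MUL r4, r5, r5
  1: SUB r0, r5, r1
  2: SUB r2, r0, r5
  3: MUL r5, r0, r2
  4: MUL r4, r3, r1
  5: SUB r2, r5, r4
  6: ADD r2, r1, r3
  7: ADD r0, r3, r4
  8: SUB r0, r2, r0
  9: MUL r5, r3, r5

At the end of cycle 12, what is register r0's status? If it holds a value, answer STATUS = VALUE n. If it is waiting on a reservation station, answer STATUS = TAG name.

STATUS = TAG Add2

c1: issue MUL r4<-Mul1 | r0:5,r1:5,r2:9,r3:9,r4:Mul1,r5:9
c2: issue SUB r0<-Add1 | r0:Add1,r1:5,r2:9,r3:9,r4:Mul1,r5:9
c3: issue SUB r2<-Add2 | r0:Add1,r1:5,r2:Add2,r3:9,r4:Mul1,r5:9
c4: issue MUL r5<-Mul2 | r0:Add1,r1:5,r2:Add2,r3:9,r4:Mul1,r5:Mul2
c5: CDB Add1=4; stall | r0:4,r1:5,r2:Add2,r3:9,r4:Mul1,r5:Mul2
c6: CDB Mul1=81; issue MUL r4<-Mul1 | r0:4,r1:5,r2:Add2,r3:9,r4:Mul1,r5:Mul2
c7: issue SUB r2<-Add1 | r0:4,r1:5,r2:Add1,r3:9,r4:Mul1,r5:Mul2
c8: CDB Add2=-5; issue ADD r2<-Add2 | r0:4,r1:5,r2:Add2,r3:9,r4:Mul1,r5:Mul2
c9: issue ADD r0<-Add3 | r0:Add3,r1:5,r2:Add2,r3:9,r4:Mul1,r5:Mul2
c10: CDB Mul1=45; stall | r0:Add3,r1:5,r2:Add2,r3:9,r4:45,r5:Mul2
c11: CDB Add2=14; issue SUB r0<-Add2 | r0:Add2,r1:5,r2:14,r3:9,r4:45,r5:Mul2
c12: CDB Mul2=-20; issue MUL r5<-Mul1 | r0:Add2,r1:5,r2:14,r3:9,r4:45,r5:Mul1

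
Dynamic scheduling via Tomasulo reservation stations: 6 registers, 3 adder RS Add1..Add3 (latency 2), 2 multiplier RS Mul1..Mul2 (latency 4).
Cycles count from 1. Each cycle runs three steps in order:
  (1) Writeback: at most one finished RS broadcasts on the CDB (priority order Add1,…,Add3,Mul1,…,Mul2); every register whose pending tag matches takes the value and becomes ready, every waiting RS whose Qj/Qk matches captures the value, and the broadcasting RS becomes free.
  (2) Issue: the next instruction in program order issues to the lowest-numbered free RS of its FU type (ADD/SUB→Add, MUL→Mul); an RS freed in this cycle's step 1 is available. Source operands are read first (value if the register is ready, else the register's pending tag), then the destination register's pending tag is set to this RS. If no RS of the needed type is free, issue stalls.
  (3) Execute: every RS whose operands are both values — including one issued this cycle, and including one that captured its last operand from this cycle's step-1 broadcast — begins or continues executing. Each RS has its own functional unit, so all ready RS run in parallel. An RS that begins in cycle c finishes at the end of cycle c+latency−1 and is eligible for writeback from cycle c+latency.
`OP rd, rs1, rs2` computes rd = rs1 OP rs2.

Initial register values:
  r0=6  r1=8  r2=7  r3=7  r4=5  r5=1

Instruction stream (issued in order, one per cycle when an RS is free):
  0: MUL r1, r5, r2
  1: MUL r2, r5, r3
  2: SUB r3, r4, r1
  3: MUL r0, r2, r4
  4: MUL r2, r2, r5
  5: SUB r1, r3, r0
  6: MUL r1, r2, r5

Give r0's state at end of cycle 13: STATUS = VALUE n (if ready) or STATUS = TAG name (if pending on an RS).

STATUS = VALUE 35

cycle 1: issue MUL r1<-Mul1 // r0:6,r1:Mul1,r2:7,r3:7,r4:5,r5:1
cycle 2: issue MUL r2<-Mul2 // r0:6,r1:Mul1,r2:Mul2,r3:7,r4:5,r5:1
cycle 3: issue SUB r3<-Add1 // r0:6,r1:Mul1,r2:Mul2,r3:Add1,r4:5,r5:1
cycle 4: stall // r0:6,r1:Mul1,r2:Mul2,r3:Add1,r4:5,r5:1
cycle 5: CDB Mul1=7; issue MUL r0<-Mul1 // r0:Mul1,r1:7,r2:Mul2,r3:Add1,r4:5,r5:1
cycle 6: CDB Mul2=7; issue MUL r2<-Mul2 // r0:Mul1,r1:7,r2:Mul2,r3:Add1,r4:5,r5:1
cycle 7: CDB Add1=-2; issue SUB r1<-Add1 // r0:Mul1,r1:Add1,r2:Mul2,r3:-2,r4:5,r5:1
cycle 8: stall // r0:Mul1,r1:Add1,r2:Mul2,r3:-2,r4:5,r5:1
cycle 9: stall // r0:Mul1,r1:Add1,r2:Mul2,r3:-2,r4:5,r5:1
cycle 10: CDB Mul1=35; issue MUL r1<-Mul1 // r0:35,r1:Mul1,r2:Mul2,r3:-2,r4:5,r5:1
cycle 11: CDB Mul2=7 // r0:35,r1:Mul1,r2:7,r3:-2,r4:5,r5:1
cycle 12: CDB Add1=-37 // r0:35,r1:Mul1,r2:7,r3:-2,r4:5,r5:1
cycle 13: - // r0:35,r1:Mul1,r2:7,r3:-2,r4:5,r5:1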